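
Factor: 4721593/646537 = 59^1*79^1*1013^1*646537^( - 1) 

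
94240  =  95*992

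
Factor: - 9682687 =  - 7^1*659^1*2099^1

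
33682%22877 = 10805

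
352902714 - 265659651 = 87243063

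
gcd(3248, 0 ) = 3248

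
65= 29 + 36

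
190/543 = 190/543 = 0.35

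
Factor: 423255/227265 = 7^1 * 29^1*109^(  -  1 )= 203/109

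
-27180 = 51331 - 78511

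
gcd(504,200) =8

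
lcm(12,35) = 420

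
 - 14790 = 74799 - 89589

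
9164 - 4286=4878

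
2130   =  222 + 1908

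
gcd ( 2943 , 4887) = 27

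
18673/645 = 18673/645 = 28.95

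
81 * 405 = 32805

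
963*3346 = 3222198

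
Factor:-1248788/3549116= - 347^( - 1)*2557^( - 1) * 312197^1 = - 312197/887279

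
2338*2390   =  5587820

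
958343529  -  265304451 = 693039078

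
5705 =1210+4495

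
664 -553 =111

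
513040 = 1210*424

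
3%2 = 1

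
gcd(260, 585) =65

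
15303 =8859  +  6444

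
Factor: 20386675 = 5^2 * 127^1*6421^1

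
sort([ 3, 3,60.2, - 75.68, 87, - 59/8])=[ - 75.68, -59/8,3, 3,60.2, 87]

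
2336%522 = 248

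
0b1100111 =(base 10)103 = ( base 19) 58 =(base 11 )94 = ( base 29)3g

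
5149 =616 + 4533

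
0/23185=0 = 0.00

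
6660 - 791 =5869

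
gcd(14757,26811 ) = 3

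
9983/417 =9983/417= 23.94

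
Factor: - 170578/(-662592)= 2^ ( - 5)*3^( - 1 )*7^( - 1 )*173^1 = 173/672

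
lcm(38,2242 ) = 2242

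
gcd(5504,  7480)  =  8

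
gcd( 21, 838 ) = 1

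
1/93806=1/93806 = 0.00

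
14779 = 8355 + 6424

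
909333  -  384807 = 524526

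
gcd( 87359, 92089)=1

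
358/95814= 179/47907 = 0.00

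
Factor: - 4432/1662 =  - 2^3 * 3^ ( - 1) = - 8/3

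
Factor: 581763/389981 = 3^1*7^1*13^1 * 2131^1*389981^(-1)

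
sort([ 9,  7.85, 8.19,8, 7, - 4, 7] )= [ - 4, 7,7, 7.85,8,  8.19,9] 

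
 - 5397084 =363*(-14868 )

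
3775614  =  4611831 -836217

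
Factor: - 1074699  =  -3^2*43^1 * 2777^1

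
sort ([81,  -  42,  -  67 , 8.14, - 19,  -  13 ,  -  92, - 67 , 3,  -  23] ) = [ - 92,  -  67, - 67, - 42 ,-23,-19, - 13 , 3,8.14,81] 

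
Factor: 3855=3^1*5^1*257^1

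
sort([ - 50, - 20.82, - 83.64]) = [ - 83.64, - 50, - 20.82 ] 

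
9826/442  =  289/13 =22.23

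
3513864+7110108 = 10623972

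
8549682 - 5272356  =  3277326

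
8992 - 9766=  - 774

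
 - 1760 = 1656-3416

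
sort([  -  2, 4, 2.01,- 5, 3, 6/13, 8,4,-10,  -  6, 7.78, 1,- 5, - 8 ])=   [-10 ,- 8,  -  6, - 5, - 5,  -  2,6/13, 1,2.01, 3, 4 , 4 , 7.78, 8]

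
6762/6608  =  1 + 11/472=1.02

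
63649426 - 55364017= 8285409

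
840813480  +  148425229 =989238709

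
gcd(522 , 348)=174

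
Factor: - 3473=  - 23^1*151^1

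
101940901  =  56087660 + 45853241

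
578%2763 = 578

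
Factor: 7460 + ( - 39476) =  - 32016 = -2^4*3^1 * 23^1*29^1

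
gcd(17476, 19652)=68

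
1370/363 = 3 + 281/363 = 3.77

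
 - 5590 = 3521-9111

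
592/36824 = 74/4603=0.02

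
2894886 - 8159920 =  - 5265034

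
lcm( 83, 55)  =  4565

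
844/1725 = 844/1725 = 0.49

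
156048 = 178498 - 22450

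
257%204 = 53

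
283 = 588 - 305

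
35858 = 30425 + 5433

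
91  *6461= 587951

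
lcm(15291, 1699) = 15291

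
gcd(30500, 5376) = 4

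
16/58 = 8/29 = 0.28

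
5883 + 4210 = 10093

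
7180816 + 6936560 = 14117376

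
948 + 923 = 1871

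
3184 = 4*796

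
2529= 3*843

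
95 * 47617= 4523615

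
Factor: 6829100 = 2^2*5^2*47^1*1453^1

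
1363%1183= 180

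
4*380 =1520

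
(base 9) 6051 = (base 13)2020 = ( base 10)4420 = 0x1144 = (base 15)149A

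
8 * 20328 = 162624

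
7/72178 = 7/72178 = 0.00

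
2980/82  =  1490/41 = 36.34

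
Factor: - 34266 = -2^1 * 3^1*5711^1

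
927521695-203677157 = 723844538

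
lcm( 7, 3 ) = 21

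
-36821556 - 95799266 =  - 132620822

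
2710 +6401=9111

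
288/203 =1+85/203=1.42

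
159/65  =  159/65 = 2.45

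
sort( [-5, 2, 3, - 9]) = [ - 9,  -  5 , 2,  3 ]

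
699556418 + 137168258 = 836724676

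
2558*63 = 161154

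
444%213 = 18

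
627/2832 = 209/944= 0.22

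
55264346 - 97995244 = -42730898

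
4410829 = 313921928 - 309511099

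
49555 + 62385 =111940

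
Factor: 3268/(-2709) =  - 76/63 = - 2^2*3^( - 2)*7^( - 1)*19^1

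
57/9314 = 57/9314= 0.01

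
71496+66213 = 137709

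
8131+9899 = 18030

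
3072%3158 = 3072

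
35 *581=20335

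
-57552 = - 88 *654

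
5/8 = 5/8 = 0.62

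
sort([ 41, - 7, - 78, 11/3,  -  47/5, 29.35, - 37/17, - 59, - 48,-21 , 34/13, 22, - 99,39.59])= [ - 99, - 78, - 59, - 48, - 21, - 47/5, - 7, - 37/17, 34/13,11/3, 22, 29.35, 39.59, 41]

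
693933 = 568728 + 125205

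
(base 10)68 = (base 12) 58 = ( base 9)75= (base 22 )32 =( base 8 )104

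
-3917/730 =- 6 + 463/730 =-  5.37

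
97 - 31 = 66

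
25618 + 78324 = 103942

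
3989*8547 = 34093983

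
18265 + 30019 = 48284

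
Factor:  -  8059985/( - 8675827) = 5^1*41^1*1871^(-1)*4637^( - 1)*39317^1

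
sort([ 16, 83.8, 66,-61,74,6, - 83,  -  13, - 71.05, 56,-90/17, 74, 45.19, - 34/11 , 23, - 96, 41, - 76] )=[  -  96,-83,  -  76 , - 71.05, - 61, - 13,-90/17,-34/11, 6,16, 23, 41,45.19,56, 66 , 74 , 74, 83.8]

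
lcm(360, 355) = 25560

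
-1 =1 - 2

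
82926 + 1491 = 84417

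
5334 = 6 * 889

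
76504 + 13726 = 90230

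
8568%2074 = 272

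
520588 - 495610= 24978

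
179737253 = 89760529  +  89976724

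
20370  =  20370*1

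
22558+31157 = 53715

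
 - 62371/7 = -8911+6/7 = - 8910.14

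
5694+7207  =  12901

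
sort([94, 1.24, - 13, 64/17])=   [-13, 1.24, 64/17 , 94]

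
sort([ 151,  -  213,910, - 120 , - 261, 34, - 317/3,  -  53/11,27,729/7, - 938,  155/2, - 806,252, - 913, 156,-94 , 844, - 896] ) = [ - 938, - 913, - 896, - 806, - 261, - 213,-120,  -  317/3,  -  94,-53/11, 27, 34, 155/2, 729/7,151,156,252,844,910]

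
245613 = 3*81871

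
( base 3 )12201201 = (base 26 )64h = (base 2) 1000001010001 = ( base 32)42H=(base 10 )4177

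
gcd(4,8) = 4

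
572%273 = 26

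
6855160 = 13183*520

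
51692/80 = 646 + 3/20 = 646.15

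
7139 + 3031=10170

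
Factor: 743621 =347^1*2143^1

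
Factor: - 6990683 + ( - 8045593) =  -15036276 = - 2^2*3^1* 1253023^1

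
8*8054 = 64432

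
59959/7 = 59959/7 = 8565.57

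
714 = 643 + 71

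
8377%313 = 239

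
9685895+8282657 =17968552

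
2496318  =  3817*654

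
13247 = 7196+6051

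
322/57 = 322/57 = 5.65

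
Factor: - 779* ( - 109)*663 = 56295993 =3^1*13^1*17^1*19^1*41^1*109^1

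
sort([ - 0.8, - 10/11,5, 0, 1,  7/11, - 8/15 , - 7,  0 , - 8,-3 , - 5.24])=[ - 8, - 7, - 5.24, - 3, - 10/11 , - 0.8, - 8/15,0, 0,7/11 , 1,5 ] 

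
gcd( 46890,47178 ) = 18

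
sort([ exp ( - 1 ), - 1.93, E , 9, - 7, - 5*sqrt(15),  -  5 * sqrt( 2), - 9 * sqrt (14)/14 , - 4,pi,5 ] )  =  [  -  5*sqrt(15), - 5*sqrt( 2 ), - 7,- 4, - 9*sqrt( 14)/14,  -  1.93,  exp( - 1),E, pi, 5,9 ] 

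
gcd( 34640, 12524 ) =4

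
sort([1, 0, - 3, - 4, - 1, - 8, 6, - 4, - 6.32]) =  [ - 8, - 6.32, - 4, - 4, - 3, - 1, 0, 1, 6]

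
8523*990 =8437770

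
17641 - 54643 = - 37002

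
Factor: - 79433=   -  79433^1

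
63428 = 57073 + 6355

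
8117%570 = 137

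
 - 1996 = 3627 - 5623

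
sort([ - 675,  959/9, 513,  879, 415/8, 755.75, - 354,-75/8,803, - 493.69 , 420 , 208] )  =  [ - 675, - 493.69, - 354, - 75/8,  415/8 , 959/9, 208,420,513, 755.75,803, 879]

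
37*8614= 318718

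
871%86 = 11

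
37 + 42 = 79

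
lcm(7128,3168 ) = 28512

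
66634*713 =47510042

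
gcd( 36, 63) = 9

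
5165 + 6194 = 11359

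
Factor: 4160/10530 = 2^5*3^( - 4) = 32/81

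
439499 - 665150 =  - 225651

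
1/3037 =1/3037 = 0.00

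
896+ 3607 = 4503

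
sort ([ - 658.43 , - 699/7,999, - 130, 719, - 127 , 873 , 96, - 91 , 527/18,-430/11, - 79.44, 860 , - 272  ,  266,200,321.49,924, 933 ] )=[ -658.43 ,-272 , - 130 , - 127 , - 699/7 ,-91, - 79.44,-430/11, 527/18 , 96 , 200,  266,321.49,  719,860,  873,924,933,999 ] 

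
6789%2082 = 543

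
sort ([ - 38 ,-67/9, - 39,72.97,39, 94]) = [-39, - 38, - 67/9,  39,72.97, 94 ] 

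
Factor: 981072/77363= 2^4*3^4*11^( - 1)*13^( - 1 )*541^( - 1)*757^1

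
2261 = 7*323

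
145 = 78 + 67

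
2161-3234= - 1073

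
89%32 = 25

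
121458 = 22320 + 99138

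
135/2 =67 + 1/2= 67.50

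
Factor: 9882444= 2^2* 3^1*  11^1* 13^2 * 443^1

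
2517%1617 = 900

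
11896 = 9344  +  2552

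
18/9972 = 1/554 =0.00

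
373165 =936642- 563477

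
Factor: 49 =7^2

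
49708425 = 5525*8997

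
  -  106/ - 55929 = 106/55929 = 0.00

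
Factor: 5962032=2^4*3^3*37^1*373^1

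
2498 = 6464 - 3966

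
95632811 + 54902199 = 150535010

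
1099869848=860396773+239473075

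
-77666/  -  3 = 25888 + 2/3  =  25888.67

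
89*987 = 87843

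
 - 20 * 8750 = - 175000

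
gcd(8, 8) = 8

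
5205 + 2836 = 8041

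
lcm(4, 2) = 4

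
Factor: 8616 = 2^3*3^1*359^1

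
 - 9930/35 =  - 284 + 2/7 = - 283.71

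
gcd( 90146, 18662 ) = 14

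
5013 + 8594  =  13607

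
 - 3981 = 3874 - 7855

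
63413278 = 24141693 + 39271585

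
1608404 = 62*25942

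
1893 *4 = 7572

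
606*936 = 567216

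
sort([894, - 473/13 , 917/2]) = [ - 473/13, 917/2, 894]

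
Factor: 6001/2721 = 3^( - 1)*17^1*353^1*907^ (-1)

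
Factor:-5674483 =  - 19^1*101^1*2957^1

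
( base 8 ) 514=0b101001100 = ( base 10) 332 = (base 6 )1312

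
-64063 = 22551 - 86614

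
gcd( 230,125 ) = 5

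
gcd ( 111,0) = 111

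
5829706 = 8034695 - 2204989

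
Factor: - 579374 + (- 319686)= - 899060=- 2^2*5^1*44953^1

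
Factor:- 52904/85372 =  - 13226/21343= -  2^1*7^(-1)*17^1*389^1*3049^(-1)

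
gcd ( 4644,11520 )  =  36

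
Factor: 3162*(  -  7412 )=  - 23436744  =  - 2^3 *3^1*17^2*31^1*109^1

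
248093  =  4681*53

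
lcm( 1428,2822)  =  118524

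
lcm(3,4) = 12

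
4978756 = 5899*844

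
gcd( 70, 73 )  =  1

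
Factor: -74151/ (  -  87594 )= 24717/29198 = 2^( - 1)*3^1 * 7^1*11^1*13^( - 1 )*107^1*1123^( - 1) 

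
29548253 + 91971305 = 121519558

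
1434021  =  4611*311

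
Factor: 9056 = 2^5*283^1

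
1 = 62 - 61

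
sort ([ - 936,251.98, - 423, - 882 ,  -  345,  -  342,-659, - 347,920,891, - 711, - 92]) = [ - 936, - 882, - 711, - 659, - 423 , - 347,-345, - 342, - 92,251.98,891 , 920 ]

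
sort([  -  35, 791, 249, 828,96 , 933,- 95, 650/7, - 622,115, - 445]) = [ - 622,- 445, - 95, - 35,  650/7,96,  115, 249,791,828,933] 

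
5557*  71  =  394547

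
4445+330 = 4775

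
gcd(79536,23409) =3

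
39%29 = 10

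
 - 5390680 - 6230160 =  - 11620840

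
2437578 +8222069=10659647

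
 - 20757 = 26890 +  - 47647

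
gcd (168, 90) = 6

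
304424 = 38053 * 8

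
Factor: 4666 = 2^1* 2333^1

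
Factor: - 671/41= -11^1*41^(-1) * 61^1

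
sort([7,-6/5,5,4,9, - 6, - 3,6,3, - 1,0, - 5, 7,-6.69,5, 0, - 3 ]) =[ - 6.69, - 6, - 5, - 3, - 3, - 6/5, - 1,0, 0, 3,4,5,5,  6,7,7 , 9 ] 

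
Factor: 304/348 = 76/87=2^2*3^( - 1 ) * 19^1*  29^( - 1)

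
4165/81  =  4165/81 = 51.42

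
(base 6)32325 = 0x115D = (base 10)4445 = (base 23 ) 896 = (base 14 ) 1897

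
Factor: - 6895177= - 461^1*14957^1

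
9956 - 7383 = 2573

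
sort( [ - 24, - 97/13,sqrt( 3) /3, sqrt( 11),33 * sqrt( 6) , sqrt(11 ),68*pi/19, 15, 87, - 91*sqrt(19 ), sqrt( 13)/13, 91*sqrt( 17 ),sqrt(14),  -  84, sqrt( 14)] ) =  [ - 91*sqrt( 19) , -84, - 24, - 97/13, sqrt(13 ) /13, sqrt(3) /3,sqrt (11),  sqrt(11),sqrt(14), sqrt (14 ), 68*pi/19, 15, 33 * sqrt(6 ),  87,  91*sqrt( 17) ]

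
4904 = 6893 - 1989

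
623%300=23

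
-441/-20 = 441/20 = 22.05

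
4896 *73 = 357408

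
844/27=31 + 7/27 = 31.26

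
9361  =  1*9361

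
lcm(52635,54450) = 1579050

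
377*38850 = 14646450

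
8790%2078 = 478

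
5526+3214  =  8740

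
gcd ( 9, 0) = 9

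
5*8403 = 42015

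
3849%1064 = 657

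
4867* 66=321222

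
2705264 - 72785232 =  - 70079968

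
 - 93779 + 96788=3009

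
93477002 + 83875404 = 177352406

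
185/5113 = 185/5113 = 0.04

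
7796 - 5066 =2730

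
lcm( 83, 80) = 6640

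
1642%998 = 644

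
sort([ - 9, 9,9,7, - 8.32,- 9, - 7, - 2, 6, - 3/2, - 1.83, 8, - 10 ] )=[ - 10,-9, - 9, - 8.32, - 7,- 2, - 1.83, - 3/2, 6, 7, 8, 9,  9 ]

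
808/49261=808/49261 =0.02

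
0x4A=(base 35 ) 24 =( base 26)2M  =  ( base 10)74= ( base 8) 112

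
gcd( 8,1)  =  1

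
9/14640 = 3/4880 = 0.00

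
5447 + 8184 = 13631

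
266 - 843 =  - 577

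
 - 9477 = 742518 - 751995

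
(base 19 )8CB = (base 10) 3127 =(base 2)110000110111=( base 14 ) 11d5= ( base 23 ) 5km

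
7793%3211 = 1371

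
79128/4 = 19782 = 19782.00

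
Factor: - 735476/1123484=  - 183869/280871 = - 7^1*26267^1  *  280871^( - 1)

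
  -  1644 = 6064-7708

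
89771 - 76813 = 12958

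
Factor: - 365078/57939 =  - 2^1*3^( - 1)*31^( - 1 )*293^1=-586/93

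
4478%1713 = 1052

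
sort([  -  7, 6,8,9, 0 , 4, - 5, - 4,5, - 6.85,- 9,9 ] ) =[-9, - 7,  -  6.85,  -  5,  -  4, 0,4,5,  6,8,  9 , 9] 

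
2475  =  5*495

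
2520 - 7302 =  - 4782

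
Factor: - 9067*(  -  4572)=2^2*3^2 * 127^1*9067^1 = 41454324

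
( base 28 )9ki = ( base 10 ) 7634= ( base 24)d62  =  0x1dd2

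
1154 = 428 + 726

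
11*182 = 2002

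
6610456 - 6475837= 134619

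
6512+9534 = 16046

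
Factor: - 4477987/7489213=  - 17^1*263411^1*7489213^(-1 ) 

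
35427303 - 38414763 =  - 2987460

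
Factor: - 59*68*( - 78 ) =2^3*3^1* 13^1*17^1 *59^1=312936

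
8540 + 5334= 13874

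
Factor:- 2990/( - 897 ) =2^1*3^(  -  1 )*5^1 = 10/3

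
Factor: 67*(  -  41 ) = -41^1*67^1 = - 2747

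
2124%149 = 38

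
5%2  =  1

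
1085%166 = 89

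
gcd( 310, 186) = 62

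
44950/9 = 4994 + 4/9= 4994.44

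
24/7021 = 24/7021 = 0.00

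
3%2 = 1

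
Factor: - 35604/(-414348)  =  69/803 = 3^1*11^( - 1 )*23^1 *73^( - 1 )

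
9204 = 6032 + 3172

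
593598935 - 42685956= 550912979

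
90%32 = 26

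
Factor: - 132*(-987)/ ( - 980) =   -  3^2*5^( - 1)*7^(-1)*11^1*47^1 = - 4653/35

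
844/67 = 844/67 = 12.60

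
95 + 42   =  137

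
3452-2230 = 1222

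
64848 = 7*9264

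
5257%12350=5257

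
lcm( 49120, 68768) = 343840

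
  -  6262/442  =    -  3131/221 = - 14.17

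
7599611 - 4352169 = 3247442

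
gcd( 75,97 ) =1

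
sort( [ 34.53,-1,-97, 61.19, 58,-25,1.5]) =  [ - 97, - 25, - 1, 1.5, 34.53,58, 61.19 ] 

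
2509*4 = 10036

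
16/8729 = 16/8729 =0.00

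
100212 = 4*25053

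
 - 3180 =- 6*530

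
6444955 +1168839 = 7613794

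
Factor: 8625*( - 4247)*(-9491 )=347658889125 = 3^1*5^3*23^1*31^1*137^1 *9491^1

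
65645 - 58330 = 7315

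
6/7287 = 2/2429 = 0.00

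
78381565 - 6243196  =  72138369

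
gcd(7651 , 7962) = 1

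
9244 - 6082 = 3162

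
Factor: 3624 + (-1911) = 3^1*571^1 = 1713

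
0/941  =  0 = 0.00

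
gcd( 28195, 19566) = 1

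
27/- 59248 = - 1 + 59221/59248= - 0.00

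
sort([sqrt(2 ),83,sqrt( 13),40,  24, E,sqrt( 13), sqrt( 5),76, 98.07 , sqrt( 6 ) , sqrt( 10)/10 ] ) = [ sqrt(10)/10, sqrt(  2 ),sqrt( 5), sqrt ( 6),E, sqrt( 13),sqrt ( 13),24,40, 76,  83, 98.07] 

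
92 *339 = 31188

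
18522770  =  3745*4946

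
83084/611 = 135  +  599/611 = 135.98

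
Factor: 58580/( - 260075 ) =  - 116/515= - 2^2 * 5^( -1) *29^1*103^( - 1 ) 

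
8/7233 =8/7233 =0.00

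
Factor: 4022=2^1*2011^1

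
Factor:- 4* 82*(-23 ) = 2^3*23^1*41^1 = 7544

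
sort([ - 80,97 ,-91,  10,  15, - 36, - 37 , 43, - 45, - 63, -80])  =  [ - 91, -80 , - 80, - 63, - 45,  -  37,-36,  10,  15, 43,97] 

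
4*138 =552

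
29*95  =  2755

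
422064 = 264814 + 157250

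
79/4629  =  79/4629 = 0.02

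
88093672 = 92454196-4360524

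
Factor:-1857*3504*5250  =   - 34161372000=- 2^5*3^3*5^3*7^1*73^1* 619^1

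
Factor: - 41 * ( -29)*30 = 2^1*3^1 * 5^1 * 29^1*41^1 = 35670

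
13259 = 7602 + 5657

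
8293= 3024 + 5269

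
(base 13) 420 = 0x2be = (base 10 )702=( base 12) 4a6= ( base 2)1010111110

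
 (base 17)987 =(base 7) 11000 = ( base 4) 222320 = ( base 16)AB8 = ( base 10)2744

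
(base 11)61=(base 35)1W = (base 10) 67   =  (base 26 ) 2f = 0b1000011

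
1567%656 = 255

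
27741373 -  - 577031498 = 604772871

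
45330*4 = 181320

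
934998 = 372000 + 562998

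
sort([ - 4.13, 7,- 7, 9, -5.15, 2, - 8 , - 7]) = [ - 8, - 7, - 7, - 5.15,  -  4.13, 2,7 , 9 ]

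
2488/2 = 1244 = 1244.00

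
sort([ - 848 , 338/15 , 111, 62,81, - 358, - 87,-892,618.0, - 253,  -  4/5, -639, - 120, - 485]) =[ - 892 , - 848, - 639, - 485, - 358, - 253, - 120, - 87, - 4/5,338/15,62,81, 111, 618.0] 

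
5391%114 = 33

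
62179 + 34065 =96244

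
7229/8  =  7229/8 = 903.62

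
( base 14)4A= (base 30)26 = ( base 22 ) 30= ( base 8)102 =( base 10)66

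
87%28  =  3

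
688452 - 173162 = 515290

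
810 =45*18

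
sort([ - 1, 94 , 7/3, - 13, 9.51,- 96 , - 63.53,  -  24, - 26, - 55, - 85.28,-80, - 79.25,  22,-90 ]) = [ - 96, - 90 ,-85.28, - 80, - 79.25, - 63.53, - 55, - 26,-24, - 13, - 1, 7/3, 9.51,22, 94 ]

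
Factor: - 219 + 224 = 5^1 =5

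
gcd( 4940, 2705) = 5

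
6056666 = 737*8218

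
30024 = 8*3753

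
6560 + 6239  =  12799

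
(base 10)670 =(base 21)1AJ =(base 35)J5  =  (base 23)163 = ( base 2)1010011110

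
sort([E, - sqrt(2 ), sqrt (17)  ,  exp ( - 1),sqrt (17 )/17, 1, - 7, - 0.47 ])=[  -  7, - sqrt(2),  -  0.47, sqrt (17)/17,  exp( - 1), 1,E, sqrt (17 ) ] 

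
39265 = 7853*5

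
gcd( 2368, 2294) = 74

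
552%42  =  6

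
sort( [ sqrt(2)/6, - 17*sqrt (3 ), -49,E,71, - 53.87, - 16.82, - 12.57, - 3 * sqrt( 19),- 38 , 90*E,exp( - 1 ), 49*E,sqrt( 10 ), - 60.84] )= [ - 60.84, - 53.87, - 49, - 38, - 17*sqrt( 3 ), - 16.82, - 3*sqrt(19), - 12.57,sqrt(2 )/6,exp(  -  1 ) , E,sqrt(10), 71,  49*E , 90* E]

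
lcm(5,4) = 20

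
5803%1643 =874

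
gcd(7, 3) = 1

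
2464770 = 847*2910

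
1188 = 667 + 521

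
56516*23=1299868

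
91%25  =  16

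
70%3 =1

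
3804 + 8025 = 11829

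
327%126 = 75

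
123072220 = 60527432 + 62544788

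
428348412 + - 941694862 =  -513346450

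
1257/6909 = 419/2303=0.18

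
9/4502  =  9/4502 =0.00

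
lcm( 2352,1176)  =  2352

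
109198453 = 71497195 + 37701258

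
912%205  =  92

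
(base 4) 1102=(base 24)3a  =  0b1010010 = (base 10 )82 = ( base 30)2m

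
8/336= 1/42 = 0.02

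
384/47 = 384/47 = 8.17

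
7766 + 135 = 7901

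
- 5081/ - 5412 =5081/5412 = 0.94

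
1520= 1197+323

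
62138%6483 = 3791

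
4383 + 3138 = 7521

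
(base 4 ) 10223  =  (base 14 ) 175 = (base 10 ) 299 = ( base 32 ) 9b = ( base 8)453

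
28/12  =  2 + 1/3 = 2.33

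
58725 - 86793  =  -28068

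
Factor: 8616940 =2^2*5^1*430847^1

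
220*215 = 47300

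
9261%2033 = 1129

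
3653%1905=1748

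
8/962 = 4/481=0.01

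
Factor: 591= 3^1*197^1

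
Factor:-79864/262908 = -298/981= -2^1*3^( - 2 )*109^(  -  1 )*149^1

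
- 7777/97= - 7777/97= - 80.18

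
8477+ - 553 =7924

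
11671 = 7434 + 4237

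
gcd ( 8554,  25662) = 8554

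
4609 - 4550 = 59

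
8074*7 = 56518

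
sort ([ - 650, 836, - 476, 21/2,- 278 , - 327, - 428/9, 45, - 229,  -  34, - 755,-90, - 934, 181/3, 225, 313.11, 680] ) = [- 934, - 755, - 650,-476, - 327, - 278, - 229 , - 90, - 428/9,  -  34,21/2, 45,181/3 , 225, 313.11,680, 836 ] 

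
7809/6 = 2603/2 = 1301.50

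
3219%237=138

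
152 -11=141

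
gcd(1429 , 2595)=1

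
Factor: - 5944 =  - 2^3*743^1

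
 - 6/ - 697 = 6/697 = 0.01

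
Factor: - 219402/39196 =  - 2^( - 1 )*3^3*17^1*41^(-1 ) = -459/82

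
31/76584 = 31/76584 = 0.00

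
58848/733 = 80+208/733 = 80.28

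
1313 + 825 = 2138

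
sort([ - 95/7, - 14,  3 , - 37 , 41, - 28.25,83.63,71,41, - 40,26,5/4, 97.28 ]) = [ - 40, - 37, -28.25, - 14, - 95/7,  5/4,3,26,41, 41,  71,83.63,97.28 ]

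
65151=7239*9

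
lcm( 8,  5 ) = 40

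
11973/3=3991 = 3991.00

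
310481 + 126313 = 436794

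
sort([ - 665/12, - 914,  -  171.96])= [-914,-171.96, -665/12] 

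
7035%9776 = 7035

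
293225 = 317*925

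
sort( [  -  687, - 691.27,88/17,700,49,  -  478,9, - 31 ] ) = [ - 691.27,-687, - 478, - 31, 88/17,9, 49,700 ]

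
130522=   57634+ 72888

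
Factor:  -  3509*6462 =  - 2^1*3^2*11^2 * 29^1 *359^1 = -22675158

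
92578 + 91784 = 184362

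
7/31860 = 7/31860 =0.00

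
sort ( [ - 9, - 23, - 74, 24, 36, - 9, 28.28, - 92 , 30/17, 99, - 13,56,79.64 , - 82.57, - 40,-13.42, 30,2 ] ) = [  -  92 , - 82.57 , - 74, - 40,  -  23, - 13.42, - 13,  -  9, - 9, 30/17, 2, 24 , 28.28,  30, 36,56,79.64,99 ]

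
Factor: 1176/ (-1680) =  - 7/10 = - 2^( - 1)  *  5^(-1 ) * 7^1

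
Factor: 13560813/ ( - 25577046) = - 1506757/2841894 = -2^( - 1)*3^(-2)*7^1*11^( - 1)*19^1*31^( - 1)*463^( - 1)*11329^1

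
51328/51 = 51328/51 = 1006.43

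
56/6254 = 28/3127= 0.01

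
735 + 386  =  1121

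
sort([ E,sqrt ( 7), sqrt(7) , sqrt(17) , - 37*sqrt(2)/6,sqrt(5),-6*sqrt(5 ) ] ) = [ - 6*sqrt( 5), - 37 * sqrt ( 2 )/6,sqrt(5 ),  sqrt( 7),sqrt(7),E,sqrt( 17 ) ] 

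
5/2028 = 5/2028 = 0.00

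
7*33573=235011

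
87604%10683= 2140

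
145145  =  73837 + 71308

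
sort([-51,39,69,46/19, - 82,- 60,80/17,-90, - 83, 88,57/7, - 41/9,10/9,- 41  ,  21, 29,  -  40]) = [ - 90, - 83, - 82,-60, - 51, - 41, - 40, - 41/9,10/9, 46/19, 80/17 , 57/7,21, 29, 39, 69, 88 ] 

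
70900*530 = 37577000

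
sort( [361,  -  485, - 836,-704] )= [ - 836,-704, - 485,361]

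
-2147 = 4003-6150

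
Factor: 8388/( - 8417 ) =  - 2^2*3^2 * 19^(-1 )*233^1 * 443^( - 1) 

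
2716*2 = 5432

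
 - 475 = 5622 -6097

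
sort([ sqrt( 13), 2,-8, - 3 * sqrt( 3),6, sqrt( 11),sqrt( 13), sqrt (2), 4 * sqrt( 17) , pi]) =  [ - 8, - 3*sqrt( 3),sqrt( 2 ),2,pi,sqrt(11), sqrt(13),sqrt( 13 ),6,4*sqrt( 17)]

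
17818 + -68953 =-51135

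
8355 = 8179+176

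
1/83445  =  1/83445  =  0.00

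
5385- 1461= 3924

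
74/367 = 74/367 = 0.20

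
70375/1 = 70375= 70375.00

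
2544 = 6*424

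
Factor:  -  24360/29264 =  - 2^(-1 )*3^1 * 5^1*7^1*29^1* 31^( - 1) * 59^ ( - 1) = - 3045/3658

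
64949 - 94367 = - 29418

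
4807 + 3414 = 8221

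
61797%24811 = 12175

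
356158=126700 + 229458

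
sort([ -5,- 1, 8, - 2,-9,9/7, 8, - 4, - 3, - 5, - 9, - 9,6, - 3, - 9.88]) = [ - 9.88, - 9, - 9, - 9, -5, - 5, - 4, - 3, - 3, - 2, -1, 9/7,6,  8, 8] 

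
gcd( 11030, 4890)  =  10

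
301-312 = -11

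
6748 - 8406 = - 1658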